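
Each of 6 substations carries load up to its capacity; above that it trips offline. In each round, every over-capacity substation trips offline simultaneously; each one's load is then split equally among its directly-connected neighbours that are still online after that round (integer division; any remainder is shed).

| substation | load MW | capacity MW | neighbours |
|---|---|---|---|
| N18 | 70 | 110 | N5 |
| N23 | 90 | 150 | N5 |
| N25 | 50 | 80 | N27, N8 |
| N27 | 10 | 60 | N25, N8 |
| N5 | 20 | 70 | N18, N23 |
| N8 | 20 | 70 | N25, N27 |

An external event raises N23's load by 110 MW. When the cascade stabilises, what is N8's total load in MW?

Round 1 — N23 at 200 > 150. N23 trips offline.
  N23 sheds 200 MW to N5: 200 each.
    N5: 20+200 = 220 > 70
Round 2 — N5 trips offline.
  N5 sheds 220 MW to N18: 220 each.
    N18: 70+220 = 290 > 110
Round 3 — N18 trips offline.
  N18 sheds 290 MW: no online neighbours, lost.
No further trips.

20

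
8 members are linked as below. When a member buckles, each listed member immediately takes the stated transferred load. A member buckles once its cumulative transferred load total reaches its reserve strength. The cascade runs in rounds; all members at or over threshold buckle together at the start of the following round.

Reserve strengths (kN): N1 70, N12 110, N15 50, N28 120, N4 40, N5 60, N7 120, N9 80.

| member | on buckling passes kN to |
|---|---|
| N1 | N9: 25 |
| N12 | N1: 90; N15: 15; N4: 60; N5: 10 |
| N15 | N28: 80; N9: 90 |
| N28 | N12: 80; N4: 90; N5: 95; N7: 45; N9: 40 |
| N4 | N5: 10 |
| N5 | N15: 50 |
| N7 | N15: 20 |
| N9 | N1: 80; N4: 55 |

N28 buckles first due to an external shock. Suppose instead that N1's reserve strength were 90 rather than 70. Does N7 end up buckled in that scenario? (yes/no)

With N1's reserve strength at 90:
Round 1 — N28 buckles (initial).
  N12: +80 → 80 < 110
  N4: +90 → 90 ≥ 40
  N5: +95 → 95 ≥ 60
  N7: +45 → 45 < 120
  N9: +40 → 40 < 80
Round 2 — N4, N5 buckle.
  N15: +50 → 50 ≥ 50
Round 3 — N15 buckles.
  N9: +90 → 130 ≥ 80
Round 4 — N9 buckles.
  N1: +80 → 80 < 90
No further bucklings.

no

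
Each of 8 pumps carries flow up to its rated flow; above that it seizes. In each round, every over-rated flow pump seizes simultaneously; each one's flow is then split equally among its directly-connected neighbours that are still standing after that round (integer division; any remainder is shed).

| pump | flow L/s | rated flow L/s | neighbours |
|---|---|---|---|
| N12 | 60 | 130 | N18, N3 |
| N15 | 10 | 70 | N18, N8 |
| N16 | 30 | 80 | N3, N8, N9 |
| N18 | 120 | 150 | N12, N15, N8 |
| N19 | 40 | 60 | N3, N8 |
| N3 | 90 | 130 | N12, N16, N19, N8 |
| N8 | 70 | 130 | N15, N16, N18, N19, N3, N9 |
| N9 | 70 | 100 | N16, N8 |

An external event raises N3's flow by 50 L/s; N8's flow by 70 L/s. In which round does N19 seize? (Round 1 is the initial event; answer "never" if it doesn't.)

2

Round 1 — N3 at 140 > 130; N8 at 140 > 130. N3, N8 seize.
  N3 sheds 140 L/s to N12, N16, N19: 46 each (2 lost).
    N12: 60+46 = 106 ≤ 130
    N16: 30+46 = 76 ≤ 80
    N19: 40+46 = 86 > 60
  N8 sheds 140 L/s to N15, N16, N18, N19, N9: 28 each.
    N15: 10+28 = 38 ≤ 70
    N16: 76+28 = 104 > 80
    N18: 120+28 = 148 ≤ 150
    N19: 86+28 = 114 > 60
    N9: 70+28 = 98 ≤ 100
Round 2 — N16, N19 seize.
  N16 sheds 104 L/s to N9: 104 each.
    N9: 98+104 = 202 > 100
  N19 sheds 114 L/s: no online neighbours, lost.
Round 3 — N9 seizes.
  N9 sheds 202 L/s: no online neighbours, lost.
No further seizures.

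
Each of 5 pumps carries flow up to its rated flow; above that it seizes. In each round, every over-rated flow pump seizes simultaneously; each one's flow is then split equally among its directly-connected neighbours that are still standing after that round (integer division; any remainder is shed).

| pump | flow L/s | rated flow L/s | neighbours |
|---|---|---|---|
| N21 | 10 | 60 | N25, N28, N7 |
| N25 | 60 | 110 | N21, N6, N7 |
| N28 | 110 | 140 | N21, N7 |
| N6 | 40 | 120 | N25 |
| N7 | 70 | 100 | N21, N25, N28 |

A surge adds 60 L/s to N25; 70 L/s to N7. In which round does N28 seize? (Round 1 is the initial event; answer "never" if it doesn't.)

2

Round 1 — N25 at 120 > 110; N7 at 140 > 100. N25, N7 seize.
  N25 sheds 120 L/s to N21, N6: 60 each.
    N21: 10+60 = 70 > 60
    N6: 40+60 = 100 ≤ 120
  N7 sheds 140 L/s to N21, N28: 70 each.
    N21: 70+70 = 140 > 60
    N28: 110+70 = 180 > 140
Round 2 — N21, N28 seize.
  N21 sheds 140 L/s: no online neighbours, lost.
  N28 sheds 180 L/s: no online neighbours, lost.
No further seizures.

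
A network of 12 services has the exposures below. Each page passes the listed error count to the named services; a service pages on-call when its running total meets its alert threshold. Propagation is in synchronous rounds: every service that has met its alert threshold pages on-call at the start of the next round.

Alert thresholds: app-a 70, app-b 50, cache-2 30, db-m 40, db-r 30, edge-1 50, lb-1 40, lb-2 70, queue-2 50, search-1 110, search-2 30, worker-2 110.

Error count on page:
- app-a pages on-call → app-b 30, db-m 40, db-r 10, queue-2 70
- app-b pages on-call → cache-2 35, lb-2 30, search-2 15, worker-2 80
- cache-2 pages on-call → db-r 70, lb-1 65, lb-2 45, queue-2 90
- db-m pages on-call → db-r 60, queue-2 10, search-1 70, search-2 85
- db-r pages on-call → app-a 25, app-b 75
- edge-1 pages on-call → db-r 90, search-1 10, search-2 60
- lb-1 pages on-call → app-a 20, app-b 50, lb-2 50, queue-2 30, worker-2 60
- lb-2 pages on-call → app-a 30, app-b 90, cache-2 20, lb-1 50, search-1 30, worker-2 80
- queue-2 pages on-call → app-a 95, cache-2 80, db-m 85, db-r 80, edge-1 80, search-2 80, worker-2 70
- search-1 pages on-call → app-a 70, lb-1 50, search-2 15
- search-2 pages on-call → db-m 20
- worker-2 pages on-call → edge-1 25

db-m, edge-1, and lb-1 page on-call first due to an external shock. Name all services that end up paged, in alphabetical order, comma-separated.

app-a, app-b, cache-2, db-m, db-r, edge-1, lb-1, lb-2, queue-2, search-1, search-2, worker-2

Round 1 — db-m, edge-1, lb-1 page on-call (initial).
  app-a: +20 → 20 < 70
  app-b: +50 → 50 ≥ 50
  db-r: +60+90 → 150 ≥ 30
  lb-2: +50 → 50 < 70
  queue-2: +10+30 → 40 < 50
  search-1: +70+10 → 80 < 110
  search-2: +85+60 → 145 ≥ 30
  worker-2: +60 → 60 < 110
Round 2 — app-b, db-r, search-2 page on-call.
  app-a: +25 → 45 < 70
  cache-2: +35 → 35 ≥ 30
  lb-2: +30 → 80 ≥ 70
  worker-2: +80 → 140 ≥ 110
Round 3 — cache-2, lb-2, worker-2 page on-call.
  app-a: +30 → 75 ≥ 70
  queue-2: +90 → 130 ≥ 50
  search-1: +30 → 110 ≥ 110
Round 4 — app-a, queue-2, search-1 page on-call.
No further pages.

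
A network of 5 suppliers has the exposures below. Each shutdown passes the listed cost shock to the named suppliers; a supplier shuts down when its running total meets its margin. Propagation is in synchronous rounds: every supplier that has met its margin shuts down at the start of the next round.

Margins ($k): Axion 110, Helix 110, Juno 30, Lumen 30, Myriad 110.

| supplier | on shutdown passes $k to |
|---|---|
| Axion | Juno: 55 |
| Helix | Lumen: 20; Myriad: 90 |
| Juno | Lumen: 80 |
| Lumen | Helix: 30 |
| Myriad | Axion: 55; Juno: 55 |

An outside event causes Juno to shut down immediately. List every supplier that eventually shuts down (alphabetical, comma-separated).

Juno, Lumen

Round 1 — Juno shuts down (initial).
  Lumen: +80 → 80 ≥ 30
Round 2 — Lumen shuts down.
  Helix: +30 → 30 < 110
No further shutdowns.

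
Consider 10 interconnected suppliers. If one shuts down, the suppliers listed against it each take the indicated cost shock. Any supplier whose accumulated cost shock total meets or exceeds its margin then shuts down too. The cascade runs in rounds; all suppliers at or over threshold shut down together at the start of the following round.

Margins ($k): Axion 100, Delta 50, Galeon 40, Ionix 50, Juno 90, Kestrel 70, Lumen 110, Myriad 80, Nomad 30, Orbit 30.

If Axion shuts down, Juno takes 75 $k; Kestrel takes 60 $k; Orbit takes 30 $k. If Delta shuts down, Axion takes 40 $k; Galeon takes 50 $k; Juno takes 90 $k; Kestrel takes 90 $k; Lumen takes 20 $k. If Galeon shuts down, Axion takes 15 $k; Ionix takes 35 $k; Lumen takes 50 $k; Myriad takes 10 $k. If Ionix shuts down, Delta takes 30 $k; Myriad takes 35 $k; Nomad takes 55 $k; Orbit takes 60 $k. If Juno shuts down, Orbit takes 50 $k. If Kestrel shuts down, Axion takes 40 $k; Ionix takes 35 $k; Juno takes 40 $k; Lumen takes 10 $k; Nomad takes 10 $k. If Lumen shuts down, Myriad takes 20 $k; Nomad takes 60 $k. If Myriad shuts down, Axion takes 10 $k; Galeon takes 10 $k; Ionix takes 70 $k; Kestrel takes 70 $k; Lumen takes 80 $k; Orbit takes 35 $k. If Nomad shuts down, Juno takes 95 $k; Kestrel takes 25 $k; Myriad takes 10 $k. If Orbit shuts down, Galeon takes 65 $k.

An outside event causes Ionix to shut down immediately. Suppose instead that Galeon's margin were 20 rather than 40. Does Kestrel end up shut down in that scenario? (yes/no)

no

With Galeon's margin at 20:
Round 1 — Ionix shuts down (initial).
  Delta: +30 → 30 < 50
  Myriad: +35 → 35 < 80
  Nomad: +55 → 55 ≥ 30
  Orbit: +60 → 60 ≥ 30
Round 2 — Nomad, Orbit shut down.
  Galeon: +65 → 65 ≥ 20
  Juno: +95 → 95 ≥ 90
  Kestrel: +25 → 25 < 70
  Myriad: +10 → 45 < 80
Round 3 — Galeon, Juno shut down.
  Axion: +15 → 15 < 100
  Lumen: +50 → 50 < 110
  Myriad: +10 → 55 < 80
No further shutdowns.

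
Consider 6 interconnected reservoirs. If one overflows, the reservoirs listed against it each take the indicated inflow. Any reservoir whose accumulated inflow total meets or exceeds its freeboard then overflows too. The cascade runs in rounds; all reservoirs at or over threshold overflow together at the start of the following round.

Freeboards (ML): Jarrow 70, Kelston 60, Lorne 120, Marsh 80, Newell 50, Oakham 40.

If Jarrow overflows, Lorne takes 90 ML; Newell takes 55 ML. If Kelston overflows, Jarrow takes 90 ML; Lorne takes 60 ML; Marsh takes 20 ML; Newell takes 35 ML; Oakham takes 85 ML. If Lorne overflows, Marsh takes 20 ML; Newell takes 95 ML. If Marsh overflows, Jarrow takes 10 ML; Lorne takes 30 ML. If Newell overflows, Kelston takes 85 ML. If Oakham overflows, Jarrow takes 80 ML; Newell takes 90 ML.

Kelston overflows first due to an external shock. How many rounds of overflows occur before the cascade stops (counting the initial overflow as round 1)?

Round 1 — Kelston overflows (initial).
  Jarrow: +90 → 90 ≥ 70
  Lorne: +60 → 60 < 120
  Marsh: +20 → 20 < 80
  Newell: +35 → 35 < 50
  Oakham: +85 → 85 ≥ 40
Round 2 — Jarrow, Oakham overflow.
  Lorne: +90 → 150 ≥ 120
  Newell: +55+90 → 180 ≥ 50
Round 3 — Lorne, Newell overflow.
  Marsh: +20 → 40 < 80
No further overflows.

3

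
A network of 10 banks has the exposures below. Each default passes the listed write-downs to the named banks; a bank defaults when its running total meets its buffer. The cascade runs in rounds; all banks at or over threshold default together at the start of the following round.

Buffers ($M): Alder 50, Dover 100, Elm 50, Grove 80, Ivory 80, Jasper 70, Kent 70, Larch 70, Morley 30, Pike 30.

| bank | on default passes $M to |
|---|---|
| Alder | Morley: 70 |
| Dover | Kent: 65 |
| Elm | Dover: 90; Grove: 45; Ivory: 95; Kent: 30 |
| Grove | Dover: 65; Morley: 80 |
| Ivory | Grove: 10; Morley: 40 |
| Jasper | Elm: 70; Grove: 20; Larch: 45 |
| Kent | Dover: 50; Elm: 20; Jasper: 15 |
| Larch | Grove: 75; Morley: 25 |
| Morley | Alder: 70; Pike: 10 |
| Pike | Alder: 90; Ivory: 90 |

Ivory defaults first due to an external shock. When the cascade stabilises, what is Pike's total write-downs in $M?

Round 1 — Ivory defaults (initial).
  Grove: +10 → 10 < 80
  Morley: +40 → 40 ≥ 30
Round 2 — Morley defaults.
  Alder: +70 → 70 ≥ 50
  Pike: +10 → 10 < 30
Round 3 — Alder defaults.
No further defaults.

10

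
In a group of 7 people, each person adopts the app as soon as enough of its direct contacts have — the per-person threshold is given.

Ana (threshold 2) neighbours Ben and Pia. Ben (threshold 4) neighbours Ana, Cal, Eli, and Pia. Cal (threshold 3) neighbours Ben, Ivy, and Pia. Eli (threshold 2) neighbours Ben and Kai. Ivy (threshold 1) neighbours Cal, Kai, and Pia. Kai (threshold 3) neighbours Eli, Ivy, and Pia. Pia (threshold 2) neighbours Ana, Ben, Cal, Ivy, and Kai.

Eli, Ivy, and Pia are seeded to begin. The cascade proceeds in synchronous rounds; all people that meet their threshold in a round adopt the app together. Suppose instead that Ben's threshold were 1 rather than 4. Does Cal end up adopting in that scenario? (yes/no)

With Ben's threshold at 1:
Round 1 — Eli, Ivy, Pia adopt the app (initial).
Round 2 — checking thresholds:
  Ana: 1 of 2 neighbours < 2, below threshold.
  Ben: 2 of 4 neighbours ≥ 1, adopts the app.
  Cal: 2 of 3 neighbours < 3, below threshold.
  Kai: 3 of 3 neighbours ≥ 3, adopts the app.
Round 3 — checking thresholds:
  Ana: 2 of 2 neighbours ≥ 2, adopts the app.
  Cal: 3 of 3 neighbours ≥ 3, adopts the app.
Round 4 — no new adoptions; cascade stops.

yes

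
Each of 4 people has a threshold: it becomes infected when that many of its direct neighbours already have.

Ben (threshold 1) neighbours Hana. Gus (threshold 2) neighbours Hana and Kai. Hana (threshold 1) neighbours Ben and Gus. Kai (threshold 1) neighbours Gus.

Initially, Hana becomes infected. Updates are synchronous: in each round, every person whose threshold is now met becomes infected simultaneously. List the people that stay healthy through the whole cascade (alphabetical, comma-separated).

Gus, Kai

Round 1 — Hana becomes infected (initial).
Round 2 — checking thresholds:
  Ben: 1 of 1 neighbours ≥ 1, becomes infected.
  Gus: 1 of 2 neighbours < 2, below threshold.
Round 3 — no new infections; cascade stops.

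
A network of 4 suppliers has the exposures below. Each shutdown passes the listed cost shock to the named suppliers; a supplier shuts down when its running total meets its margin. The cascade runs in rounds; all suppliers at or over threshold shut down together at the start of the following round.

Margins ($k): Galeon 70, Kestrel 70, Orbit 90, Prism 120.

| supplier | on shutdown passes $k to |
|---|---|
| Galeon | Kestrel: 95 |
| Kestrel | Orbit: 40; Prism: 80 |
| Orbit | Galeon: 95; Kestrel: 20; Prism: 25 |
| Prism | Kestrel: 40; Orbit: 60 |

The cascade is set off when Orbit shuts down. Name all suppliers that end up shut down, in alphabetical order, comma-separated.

Round 1 — Orbit shuts down (initial).
  Galeon: +95 → 95 ≥ 70
  Kestrel: +20 → 20 < 70
  Prism: +25 → 25 < 120
Round 2 — Galeon shuts down.
  Kestrel: +95 → 115 ≥ 70
Round 3 — Kestrel shuts down.
  Prism: +80 → 105 < 120
No further shutdowns.

Galeon, Kestrel, Orbit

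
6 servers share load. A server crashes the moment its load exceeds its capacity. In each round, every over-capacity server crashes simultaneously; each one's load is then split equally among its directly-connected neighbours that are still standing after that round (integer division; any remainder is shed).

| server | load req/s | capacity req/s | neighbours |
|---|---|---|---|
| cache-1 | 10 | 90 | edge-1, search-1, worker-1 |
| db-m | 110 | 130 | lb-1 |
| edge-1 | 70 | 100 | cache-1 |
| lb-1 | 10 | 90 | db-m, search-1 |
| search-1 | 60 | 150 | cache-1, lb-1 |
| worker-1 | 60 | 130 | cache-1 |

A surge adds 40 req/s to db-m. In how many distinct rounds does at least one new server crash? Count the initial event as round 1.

Round 1 — db-m at 150 > 130. db-m crashes.
  db-m sheds 150 req/s to lb-1: 150 each.
    lb-1: 10+150 = 160 > 90
Round 2 — lb-1 crashes.
  lb-1 sheds 160 req/s to search-1: 160 each.
    search-1: 60+160 = 220 > 150
Round 3 — search-1 crashes.
  search-1 sheds 220 req/s to cache-1: 220 each.
    cache-1: 10+220 = 230 > 90
Round 4 — cache-1 crashes.
  cache-1 sheds 230 req/s to edge-1, worker-1: 115 each.
    edge-1: 70+115 = 185 > 100
    worker-1: 60+115 = 175 > 130
Round 5 — edge-1, worker-1 crash.
  edge-1 sheds 185 req/s: no online neighbours, lost.
  worker-1 sheds 175 req/s: no online neighbours, lost.
No further crashes.

5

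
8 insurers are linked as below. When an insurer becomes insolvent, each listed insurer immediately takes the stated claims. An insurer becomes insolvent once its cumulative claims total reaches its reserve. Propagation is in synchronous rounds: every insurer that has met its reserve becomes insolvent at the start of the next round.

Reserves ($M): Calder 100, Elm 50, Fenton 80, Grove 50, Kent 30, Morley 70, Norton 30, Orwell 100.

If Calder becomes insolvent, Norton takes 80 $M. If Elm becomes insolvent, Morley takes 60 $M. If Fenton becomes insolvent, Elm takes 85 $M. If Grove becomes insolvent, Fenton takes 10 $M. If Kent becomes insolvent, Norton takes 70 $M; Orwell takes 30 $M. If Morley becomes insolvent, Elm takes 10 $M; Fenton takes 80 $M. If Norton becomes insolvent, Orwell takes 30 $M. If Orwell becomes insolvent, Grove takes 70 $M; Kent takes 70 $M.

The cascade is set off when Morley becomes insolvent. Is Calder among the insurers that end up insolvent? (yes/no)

no

Round 1 — Morley becomes insolvent (initial).
  Elm: +10 → 10 < 50
  Fenton: +80 → 80 ≥ 80
Round 2 — Fenton becomes insolvent.
  Elm: +85 → 95 ≥ 50
Round 3 — Elm becomes insolvent.
No further insolvencies.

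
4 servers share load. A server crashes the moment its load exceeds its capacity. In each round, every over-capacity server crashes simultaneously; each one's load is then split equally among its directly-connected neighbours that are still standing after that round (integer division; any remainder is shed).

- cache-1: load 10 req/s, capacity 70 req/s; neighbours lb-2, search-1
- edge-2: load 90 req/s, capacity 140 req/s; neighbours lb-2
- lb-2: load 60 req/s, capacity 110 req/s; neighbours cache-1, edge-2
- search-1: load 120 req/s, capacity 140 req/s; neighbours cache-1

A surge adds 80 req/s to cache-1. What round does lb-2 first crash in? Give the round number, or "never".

Round 1 — cache-1 at 90 > 70. cache-1 crashes.
  cache-1 sheds 90 req/s to lb-2, search-1: 45 each.
    lb-2: 60+45 = 105 ≤ 110
    search-1: 120+45 = 165 > 140
Round 2 — search-1 crashes.
  search-1 sheds 165 req/s: no online neighbours, lost.
No further crashes.

never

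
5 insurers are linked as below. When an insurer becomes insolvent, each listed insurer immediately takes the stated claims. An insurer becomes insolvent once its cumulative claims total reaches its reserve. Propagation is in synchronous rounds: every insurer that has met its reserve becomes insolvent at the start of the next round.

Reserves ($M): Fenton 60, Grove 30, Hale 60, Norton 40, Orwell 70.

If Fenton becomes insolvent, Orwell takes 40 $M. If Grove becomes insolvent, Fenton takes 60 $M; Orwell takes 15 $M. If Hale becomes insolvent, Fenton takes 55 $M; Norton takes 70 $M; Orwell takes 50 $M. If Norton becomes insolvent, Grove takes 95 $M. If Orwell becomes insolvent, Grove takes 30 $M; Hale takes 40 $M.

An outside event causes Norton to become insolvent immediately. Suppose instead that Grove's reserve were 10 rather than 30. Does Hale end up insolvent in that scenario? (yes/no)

With Grove's reserve at 10:
Round 1 — Norton becomes insolvent (initial).
  Grove: +95 → 95 ≥ 10
Round 2 — Grove becomes insolvent.
  Fenton: +60 → 60 ≥ 60
  Orwell: +15 → 15 < 70
Round 3 — Fenton becomes insolvent.
  Orwell: +40 → 55 < 70
No further insolvencies.

no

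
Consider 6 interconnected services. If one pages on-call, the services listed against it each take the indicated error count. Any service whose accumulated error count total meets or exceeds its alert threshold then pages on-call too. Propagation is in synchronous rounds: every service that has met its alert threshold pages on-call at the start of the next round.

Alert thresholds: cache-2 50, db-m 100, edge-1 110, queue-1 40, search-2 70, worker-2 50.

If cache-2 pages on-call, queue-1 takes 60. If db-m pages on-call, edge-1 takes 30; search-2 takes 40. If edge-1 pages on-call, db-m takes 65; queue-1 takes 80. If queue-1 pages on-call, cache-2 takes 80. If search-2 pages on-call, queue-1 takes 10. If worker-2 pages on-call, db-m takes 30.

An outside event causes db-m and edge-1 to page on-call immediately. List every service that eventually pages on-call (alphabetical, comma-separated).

Round 1 — db-m, edge-1 page on-call (initial).
  queue-1: +80 → 80 ≥ 40
  search-2: +40 → 40 < 70
Round 2 — queue-1 pages on-call.
  cache-2: +80 → 80 ≥ 50
Round 3 — cache-2 pages on-call.
No further pages.

cache-2, db-m, edge-1, queue-1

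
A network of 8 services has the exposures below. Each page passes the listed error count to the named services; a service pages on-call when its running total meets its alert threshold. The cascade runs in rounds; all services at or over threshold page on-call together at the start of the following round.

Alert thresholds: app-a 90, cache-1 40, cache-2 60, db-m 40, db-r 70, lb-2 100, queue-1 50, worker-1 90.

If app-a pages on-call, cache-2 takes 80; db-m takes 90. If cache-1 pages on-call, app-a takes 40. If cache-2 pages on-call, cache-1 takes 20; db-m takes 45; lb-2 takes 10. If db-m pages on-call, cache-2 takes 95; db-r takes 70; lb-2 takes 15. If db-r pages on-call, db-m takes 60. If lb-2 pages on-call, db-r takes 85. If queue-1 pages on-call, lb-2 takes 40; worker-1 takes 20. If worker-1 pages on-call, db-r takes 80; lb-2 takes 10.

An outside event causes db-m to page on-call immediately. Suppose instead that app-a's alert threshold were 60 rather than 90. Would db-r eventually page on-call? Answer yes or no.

yes

With app-a's alert threshold at 60:
Round 1 — db-m pages on-call (initial).
  cache-2: +95 → 95 ≥ 60
  db-r: +70 → 70 ≥ 70
  lb-2: +15 → 15 < 100
Round 2 — cache-2, db-r page on-call.
  cache-1: +20 → 20 < 40
  lb-2: +10 → 25 < 100
No further pages.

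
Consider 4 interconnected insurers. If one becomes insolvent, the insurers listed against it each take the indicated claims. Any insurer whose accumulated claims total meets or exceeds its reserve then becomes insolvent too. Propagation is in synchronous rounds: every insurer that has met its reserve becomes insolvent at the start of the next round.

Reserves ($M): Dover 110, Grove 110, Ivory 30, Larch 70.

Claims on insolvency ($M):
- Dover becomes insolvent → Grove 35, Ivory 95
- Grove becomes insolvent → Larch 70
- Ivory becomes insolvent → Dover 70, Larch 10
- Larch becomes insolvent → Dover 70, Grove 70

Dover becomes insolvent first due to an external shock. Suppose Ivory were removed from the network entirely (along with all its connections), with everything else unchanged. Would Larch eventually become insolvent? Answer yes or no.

no

With Ivory removed:
Round 1 — Dover becomes insolvent (initial).
  Grove: +35 → 35 < 110
No further insolvencies.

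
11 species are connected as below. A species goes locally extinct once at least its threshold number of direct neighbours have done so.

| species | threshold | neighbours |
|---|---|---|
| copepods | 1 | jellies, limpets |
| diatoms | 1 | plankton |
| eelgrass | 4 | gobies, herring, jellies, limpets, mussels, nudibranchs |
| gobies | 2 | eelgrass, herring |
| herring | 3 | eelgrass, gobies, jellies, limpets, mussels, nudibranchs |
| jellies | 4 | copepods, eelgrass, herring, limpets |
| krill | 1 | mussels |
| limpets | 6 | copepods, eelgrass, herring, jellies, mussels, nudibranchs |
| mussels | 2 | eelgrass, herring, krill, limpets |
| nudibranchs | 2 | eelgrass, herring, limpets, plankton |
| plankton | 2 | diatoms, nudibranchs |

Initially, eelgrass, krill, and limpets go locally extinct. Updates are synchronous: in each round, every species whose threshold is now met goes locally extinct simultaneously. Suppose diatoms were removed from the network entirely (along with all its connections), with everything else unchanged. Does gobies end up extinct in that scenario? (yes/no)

With diatoms removed:
Round 1 — eelgrass, krill, limpets go locally extinct (initial).
Round 2 — checking thresholds:
  copepods: 1 of 2 neighbours ≥ 1, goes locally extinct.
  gobies: 1 of 2 neighbours < 2, below threshold.
  herring: 2 of 6 neighbours < 3, below threshold.
  jellies: 2 of 4 neighbours < 4, below threshold.
  mussels: 3 of 4 neighbours ≥ 2, goes locally extinct.
  nudibranchs: 2 of 4 neighbours ≥ 2, goes locally extinct.
Round 3 — checking thresholds:
  gobies: 1 of 2 neighbours < 2, below threshold.
  herring: 4 of 6 neighbours ≥ 3, goes locally extinct.
  jellies: 3 of 4 neighbours < 4, below threshold.
  plankton: 1 of 1 neighbours < 2, below threshold.
Round 4 — checking thresholds:
  gobies: 2 of 2 neighbours ≥ 2, goes locally extinct.
  jellies: 4 of 4 neighbours ≥ 4, goes locally extinct.
  plankton: 1 of 1 neighbours < 2, below threshold.
Round 5 — no new extinctions; cascade stops.

yes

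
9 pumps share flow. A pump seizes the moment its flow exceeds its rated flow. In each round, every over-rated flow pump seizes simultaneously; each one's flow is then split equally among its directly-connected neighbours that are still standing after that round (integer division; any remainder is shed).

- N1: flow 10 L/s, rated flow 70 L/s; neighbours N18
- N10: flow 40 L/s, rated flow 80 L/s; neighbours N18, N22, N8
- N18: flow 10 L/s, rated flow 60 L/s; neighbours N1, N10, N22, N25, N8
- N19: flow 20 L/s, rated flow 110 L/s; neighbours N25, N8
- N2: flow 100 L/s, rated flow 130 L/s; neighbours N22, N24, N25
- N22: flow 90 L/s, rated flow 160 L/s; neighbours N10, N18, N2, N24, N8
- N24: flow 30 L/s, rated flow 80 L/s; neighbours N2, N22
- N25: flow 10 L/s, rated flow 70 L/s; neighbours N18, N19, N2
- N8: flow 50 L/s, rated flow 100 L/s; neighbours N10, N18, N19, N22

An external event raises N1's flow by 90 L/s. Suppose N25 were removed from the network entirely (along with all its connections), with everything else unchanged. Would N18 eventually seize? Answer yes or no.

With N25 removed:
Round 1 — N1 at 100 > 70. N1 seizes.
  N1 sheds 100 L/s to N18: 100 each.
    N18: 10+100 = 110 > 60
Round 2 — N18 seizes.
  N18 sheds 110 L/s to N10, N22, N8: 36 each (2 lost).
    N10: 40+36 = 76 ≤ 80
    N22: 90+36 = 126 ≤ 160
    N8: 50+36 = 86 ≤ 100
No further seizures.

yes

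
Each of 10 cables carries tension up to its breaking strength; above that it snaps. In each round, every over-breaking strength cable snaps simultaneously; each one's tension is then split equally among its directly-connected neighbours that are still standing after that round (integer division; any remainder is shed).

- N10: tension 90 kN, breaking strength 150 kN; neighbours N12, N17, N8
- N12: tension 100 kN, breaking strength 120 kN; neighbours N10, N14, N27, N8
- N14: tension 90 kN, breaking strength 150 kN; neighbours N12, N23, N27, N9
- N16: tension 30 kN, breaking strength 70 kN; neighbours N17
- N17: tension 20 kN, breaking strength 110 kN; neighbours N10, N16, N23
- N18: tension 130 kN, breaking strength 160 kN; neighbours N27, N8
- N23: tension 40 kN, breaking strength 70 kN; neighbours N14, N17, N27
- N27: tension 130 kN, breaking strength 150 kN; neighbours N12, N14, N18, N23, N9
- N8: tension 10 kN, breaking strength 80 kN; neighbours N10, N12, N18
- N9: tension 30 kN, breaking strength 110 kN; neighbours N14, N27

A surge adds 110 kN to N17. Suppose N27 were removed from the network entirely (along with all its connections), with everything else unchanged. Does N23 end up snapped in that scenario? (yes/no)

With N27 removed:
Round 1 — N17 at 130 > 110. N17 snaps.
  N17 sheds 130 kN to N10, N16, N23: 43 each (1 lost).
    N10: 90+43 = 133 ≤ 150
    N16: 30+43 = 73 > 70
    N23: 40+43 = 83 > 70
Round 2 — N16, N23 snap.
  N16 sheds 73 kN: no online neighbours, lost.
  N23 sheds 83 kN to N14: 83 each.
    N14: 90+83 = 173 > 150
Round 3 — N14 snaps.
  N14 sheds 173 kN to N12, N9: 86 each (1 lost).
    N12: 100+86 = 186 > 120
    N9: 30+86 = 116 > 110
Round 4 — N12, N9 snap.
  N12 sheds 186 kN to N10, N8: 93 each.
    N10: 133+93 = 226 > 150
    N8: 10+93 = 103 > 80
  N9 sheds 116 kN: no online neighbours, lost.
Round 5 — N10, N8 snap.
  N10 sheds 226 kN: no online neighbours, lost.
  N8 sheds 103 kN to N18: 103 each.
    N18: 130+103 = 233 > 160
Round 6 — N18 snaps.
  N18 sheds 233 kN: no online neighbours, lost.
No further breaks.

yes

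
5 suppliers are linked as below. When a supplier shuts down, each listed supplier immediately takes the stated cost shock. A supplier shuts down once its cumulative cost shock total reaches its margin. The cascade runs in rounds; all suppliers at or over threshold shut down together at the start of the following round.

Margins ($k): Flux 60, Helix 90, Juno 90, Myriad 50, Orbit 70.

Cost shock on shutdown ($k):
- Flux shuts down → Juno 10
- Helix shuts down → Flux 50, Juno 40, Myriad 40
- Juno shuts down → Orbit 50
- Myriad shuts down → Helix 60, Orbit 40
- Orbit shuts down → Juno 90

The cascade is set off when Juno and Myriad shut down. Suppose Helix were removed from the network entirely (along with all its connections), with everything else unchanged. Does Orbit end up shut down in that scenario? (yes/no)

yes

With Helix removed:
Round 1 — Juno, Myriad shut down (initial).
  Orbit: +50+40 → 90 ≥ 70
Round 2 — Orbit shuts down.
No further shutdowns.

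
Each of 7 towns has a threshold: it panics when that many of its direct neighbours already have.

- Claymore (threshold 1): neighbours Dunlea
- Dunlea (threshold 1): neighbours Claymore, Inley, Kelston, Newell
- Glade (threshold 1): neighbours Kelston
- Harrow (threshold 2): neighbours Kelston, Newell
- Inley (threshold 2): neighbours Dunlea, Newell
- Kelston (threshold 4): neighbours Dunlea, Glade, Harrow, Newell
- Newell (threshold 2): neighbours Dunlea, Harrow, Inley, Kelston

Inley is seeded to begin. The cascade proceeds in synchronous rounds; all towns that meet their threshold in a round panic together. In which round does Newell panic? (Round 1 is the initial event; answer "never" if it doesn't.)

3

Round 1 — Inley panics (initial).
Round 2 — checking thresholds:
  Dunlea: 1 of 4 neighbours ≥ 1, panics.
  Newell: 1 of 4 neighbours < 2, holds.
Round 3 — checking thresholds:
  Claymore: 1 of 1 neighbours ≥ 1, panics.
  Kelston: 1 of 4 neighbours < 4, holds.
  Newell: 2 of 4 neighbours ≥ 2, panics.
Round 4 — no new panics; cascade stops.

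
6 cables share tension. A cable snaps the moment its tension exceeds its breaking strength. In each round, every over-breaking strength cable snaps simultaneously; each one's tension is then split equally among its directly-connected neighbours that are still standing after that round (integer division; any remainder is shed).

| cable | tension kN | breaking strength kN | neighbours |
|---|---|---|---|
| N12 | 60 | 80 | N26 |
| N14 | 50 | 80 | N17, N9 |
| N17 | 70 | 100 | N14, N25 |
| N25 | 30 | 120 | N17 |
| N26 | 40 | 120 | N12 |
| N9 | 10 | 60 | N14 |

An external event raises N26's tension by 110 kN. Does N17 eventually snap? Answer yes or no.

Round 1 — N26 at 150 > 120. N26 snaps.
  N26 sheds 150 kN to N12: 150 each.
    N12: 60+150 = 210 > 80
Round 2 — N12 snaps.
  N12 sheds 210 kN: no online neighbours, lost.
No further breaks.

no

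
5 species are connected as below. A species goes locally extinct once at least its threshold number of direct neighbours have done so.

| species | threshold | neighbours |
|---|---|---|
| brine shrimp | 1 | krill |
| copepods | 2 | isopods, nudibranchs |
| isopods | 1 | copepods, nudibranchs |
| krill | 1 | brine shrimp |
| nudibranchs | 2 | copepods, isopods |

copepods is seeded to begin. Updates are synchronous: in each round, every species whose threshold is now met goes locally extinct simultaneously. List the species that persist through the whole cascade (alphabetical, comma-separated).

Round 1 — copepods goes locally extinct (initial).
Round 2 — checking thresholds:
  isopods: 1 of 2 neighbours ≥ 1, goes locally extinct.
  nudibranchs: 1 of 2 neighbours < 2, holds.
Round 3 — checking thresholds:
  nudibranchs: 2 of 2 neighbours ≥ 2, goes locally extinct.
Round 4 — no new extinctions; cascade stops.

brine shrimp, krill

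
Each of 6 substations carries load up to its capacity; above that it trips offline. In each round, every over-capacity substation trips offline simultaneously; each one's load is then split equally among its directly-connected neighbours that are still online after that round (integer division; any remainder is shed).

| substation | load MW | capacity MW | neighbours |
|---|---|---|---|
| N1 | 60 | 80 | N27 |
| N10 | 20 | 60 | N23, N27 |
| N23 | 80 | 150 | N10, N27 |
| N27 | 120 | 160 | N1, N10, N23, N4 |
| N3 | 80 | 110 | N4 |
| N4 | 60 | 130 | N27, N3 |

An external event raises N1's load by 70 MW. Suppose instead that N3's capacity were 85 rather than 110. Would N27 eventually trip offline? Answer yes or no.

With N3's capacity at 85:
Round 1 — N1 at 130 > 80. N1 trips offline.
  N1 sheds 130 MW to N27: 130 each.
    N27: 120+130 = 250 > 160
Round 2 — N27 trips offline.
  N27 sheds 250 MW to N10, N23, N4: 83 each (1 lost).
    N10: 20+83 = 103 > 60
    N23: 80+83 = 163 > 150
    N4: 60+83 = 143 > 130
Round 3 — N10, N23, N4 trip offline.
  N10 sheds 103 MW: no online neighbours, lost.
  N23 sheds 163 MW: no online neighbours, lost.
  N4 sheds 143 MW to N3: 143 each.
    N3: 80+143 = 223 > 85
Round 4 — N3 trips offline.
  N3 sheds 223 MW: no online neighbours, lost.
No further trips.

yes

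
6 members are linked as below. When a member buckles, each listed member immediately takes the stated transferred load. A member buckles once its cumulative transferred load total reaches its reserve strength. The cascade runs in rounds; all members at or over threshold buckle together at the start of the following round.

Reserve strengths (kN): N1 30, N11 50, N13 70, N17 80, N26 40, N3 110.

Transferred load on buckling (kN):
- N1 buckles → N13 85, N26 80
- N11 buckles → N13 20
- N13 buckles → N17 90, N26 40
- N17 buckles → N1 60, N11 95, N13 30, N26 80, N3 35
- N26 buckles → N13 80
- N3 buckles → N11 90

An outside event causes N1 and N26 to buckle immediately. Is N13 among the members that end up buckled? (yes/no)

yes

Round 1 — N1, N26 buckle (initial).
  N13: +85+80 → 165 ≥ 70
Round 2 — N13 buckles.
  N17: +90 → 90 ≥ 80
Round 3 — N17 buckles.
  N11: +95 → 95 ≥ 50
  N3: +35 → 35 < 110
Round 4 — N11 buckles.
No further bucklings.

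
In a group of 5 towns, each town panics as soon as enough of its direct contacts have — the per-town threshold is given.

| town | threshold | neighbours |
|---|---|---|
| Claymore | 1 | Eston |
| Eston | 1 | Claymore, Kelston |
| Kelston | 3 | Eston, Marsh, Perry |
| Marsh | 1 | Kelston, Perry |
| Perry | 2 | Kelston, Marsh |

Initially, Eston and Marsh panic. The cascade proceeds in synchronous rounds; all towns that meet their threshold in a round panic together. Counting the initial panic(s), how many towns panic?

Round 1 — Eston, Marsh panic (initial).
Round 2 — checking thresholds:
  Claymore: 1 of 1 neighbours ≥ 1, panics.
  Kelston: 2 of 3 neighbours < 3, not yet.
  Perry: 1 of 2 neighbours < 2, not yet.
Round 3 — no new panics; cascade stops.

3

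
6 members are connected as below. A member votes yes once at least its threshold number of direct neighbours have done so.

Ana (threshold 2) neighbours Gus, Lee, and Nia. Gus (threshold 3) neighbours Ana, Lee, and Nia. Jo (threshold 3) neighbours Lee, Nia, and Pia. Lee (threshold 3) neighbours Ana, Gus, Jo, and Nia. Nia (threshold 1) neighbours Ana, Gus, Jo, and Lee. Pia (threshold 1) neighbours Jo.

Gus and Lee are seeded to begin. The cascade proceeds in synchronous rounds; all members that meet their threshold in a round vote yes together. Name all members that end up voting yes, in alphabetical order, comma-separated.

Round 1 — Gus, Lee vote yes (initial).
Round 2 — checking thresholds:
  Ana: 2 of 3 neighbours ≥ 2, votes yes.
  Jo: 1 of 3 neighbours < 3, not yet.
  Nia: 2 of 4 neighbours ≥ 1, votes yes.
Round 3 — no new yes votes; cascade stops.

Ana, Gus, Lee, Nia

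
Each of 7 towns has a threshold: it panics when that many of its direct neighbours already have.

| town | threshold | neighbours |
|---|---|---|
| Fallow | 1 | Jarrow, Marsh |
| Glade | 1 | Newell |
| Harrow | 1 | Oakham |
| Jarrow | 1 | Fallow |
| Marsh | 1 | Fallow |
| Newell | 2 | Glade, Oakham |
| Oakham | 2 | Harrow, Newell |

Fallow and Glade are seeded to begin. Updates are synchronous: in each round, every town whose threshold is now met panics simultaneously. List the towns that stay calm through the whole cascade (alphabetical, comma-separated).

Round 1 — Fallow, Glade panic (initial).
Round 2 — checking thresholds:
  Jarrow: 1 of 1 neighbours ≥ 1, panics.
  Marsh: 1 of 1 neighbours ≥ 1, panics.
  Newell: 1 of 2 neighbours < 2, holds.
Round 3 — no new panics; cascade stops.

Harrow, Newell, Oakham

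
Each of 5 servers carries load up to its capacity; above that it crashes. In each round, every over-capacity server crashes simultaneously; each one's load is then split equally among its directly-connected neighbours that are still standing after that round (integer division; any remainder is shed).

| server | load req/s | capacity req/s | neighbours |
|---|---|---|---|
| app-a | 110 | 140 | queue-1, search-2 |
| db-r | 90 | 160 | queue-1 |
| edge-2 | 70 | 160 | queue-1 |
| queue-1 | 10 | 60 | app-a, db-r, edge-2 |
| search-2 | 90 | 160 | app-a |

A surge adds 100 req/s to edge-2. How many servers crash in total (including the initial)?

5

Round 1 — edge-2 at 170 > 160. edge-2 crashes.
  edge-2 sheds 170 req/s to queue-1: 170 each.
    queue-1: 10+170 = 180 > 60
Round 2 — queue-1 crashes.
  queue-1 sheds 180 req/s to app-a, db-r: 90 each.
    app-a: 110+90 = 200 > 140
    db-r: 90+90 = 180 > 160
Round 3 — app-a, db-r crash.
  app-a sheds 200 req/s to search-2: 200 each.
    search-2: 90+200 = 290 > 160
  db-r sheds 180 req/s: no online neighbours, lost.
Round 4 — search-2 crashes.
  search-2 sheds 290 req/s: no online neighbours, lost.
No further crashes.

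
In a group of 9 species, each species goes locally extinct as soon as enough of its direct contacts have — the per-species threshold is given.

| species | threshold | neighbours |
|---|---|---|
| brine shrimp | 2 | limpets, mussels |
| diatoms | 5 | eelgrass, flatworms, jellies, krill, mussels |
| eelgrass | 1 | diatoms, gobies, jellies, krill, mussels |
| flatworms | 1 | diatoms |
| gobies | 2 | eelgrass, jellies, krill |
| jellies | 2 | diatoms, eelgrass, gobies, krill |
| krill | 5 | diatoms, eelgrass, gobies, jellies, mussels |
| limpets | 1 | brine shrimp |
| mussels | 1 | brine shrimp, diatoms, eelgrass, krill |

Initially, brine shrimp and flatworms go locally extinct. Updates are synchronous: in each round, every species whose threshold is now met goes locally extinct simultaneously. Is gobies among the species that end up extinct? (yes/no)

no

Round 1 — brine shrimp, flatworms go locally extinct (initial).
Round 2 — checking thresholds:
  diatoms: 1 of 5 neighbours < 5, not yet.
  limpets: 1 of 1 neighbours ≥ 1, goes locally extinct.
  mussels: 1 of 4 neighbours ≥ 1, goes locally extinct.
Round 3 — checking thresholds:
  diatoms: 2 of 5 neighbours < 5, not yet.
  eelgrass: 1 of 5 neighbours ≥ 1, goes locally extinct.
  krill: 1 of 5 neighbours < 5, not yet.
Round 4 — no new extinctions; cascade stops.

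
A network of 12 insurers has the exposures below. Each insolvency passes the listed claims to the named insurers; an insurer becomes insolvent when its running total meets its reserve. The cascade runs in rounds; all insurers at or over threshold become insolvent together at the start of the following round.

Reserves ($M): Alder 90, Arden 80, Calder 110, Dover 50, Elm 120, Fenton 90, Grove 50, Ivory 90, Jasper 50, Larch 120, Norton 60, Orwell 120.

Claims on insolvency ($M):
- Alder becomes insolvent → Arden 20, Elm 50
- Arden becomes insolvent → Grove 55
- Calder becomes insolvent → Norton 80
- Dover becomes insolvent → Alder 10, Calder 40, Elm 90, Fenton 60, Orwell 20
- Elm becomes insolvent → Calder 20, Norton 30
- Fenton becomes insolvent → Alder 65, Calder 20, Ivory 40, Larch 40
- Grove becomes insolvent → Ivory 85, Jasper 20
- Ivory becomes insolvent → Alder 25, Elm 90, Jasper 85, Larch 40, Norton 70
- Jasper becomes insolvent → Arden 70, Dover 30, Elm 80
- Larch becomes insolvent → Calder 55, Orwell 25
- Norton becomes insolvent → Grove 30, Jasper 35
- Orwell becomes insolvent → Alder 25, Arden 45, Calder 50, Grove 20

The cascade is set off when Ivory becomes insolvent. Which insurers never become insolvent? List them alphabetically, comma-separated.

Alder, Arden, Calder, Dover, Fenton, Grove, Larch, Orwell

Round 1 — Ivory becomes insolvent (initial).
  Alder: +25 → 25 < 90
  Elm: +90 → 90 < 120
  Jasper: +85 → 85 ≥ 50
  Larch: +40 → 40 < 120
  Norton: +70 → 70 ≥ 60
Round 2 — Jasper, Norton become insolvent.
  Arden: +70 → 70 < 80
  Dover: +30 → 30 < 50
  Elm: +80 → 170 ≥ 120
  Grove: +30 → 30 < 50
Round 3 — Elm becomes insolvent.
  Calder: +20 → 20 < 110
No further insolvencies.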